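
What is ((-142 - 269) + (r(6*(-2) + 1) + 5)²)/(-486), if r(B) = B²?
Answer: -5155/162 ≈ -31.821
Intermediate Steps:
((-142 - 269) + (r(6*(-2) + 1) + 5)²)/(-486) = ((-142 - 269) + ((6*(-2) + 1)² + 5)²)/(-486) = (-411 + ((-12 + 1)² + 5)²)*(-1/486) = (-411 + ((-11)² + 5)²)*(-1/486) = (-411 + (121 + 5)²)*(-1/486) = (-411 + 126²)*(-1/486) = (-411 + 15876)*(-1/486) = 15465*(-1/486) = -5155/162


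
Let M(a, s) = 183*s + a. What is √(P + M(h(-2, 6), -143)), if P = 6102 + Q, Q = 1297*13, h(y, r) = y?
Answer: 2*I*√802 ≈ 56.639*I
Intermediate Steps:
M(a, s) = a + 183*s
Q = 16861
P = 22963 (P = 6102 + 16861 = 22963)
√(P + M(h(-2, 6), -143)) = √(22963 + (-2 + 183*(-143))) = √(22963 + (-2 - 26169)) = √(22963 - 26171) = √(-3208) = 2*I*√802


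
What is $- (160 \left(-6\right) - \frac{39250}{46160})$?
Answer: $\frac{4435285}{4616} \approx 960.85$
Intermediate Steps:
$- (160 \left(-6\right) - \frac{39250}{46160}) = - (-960 - \frac{3925}{4616}) = \left(-1\right) \left(- \frac{4435285}{4616}\right) = \frac{4435285}{4616}$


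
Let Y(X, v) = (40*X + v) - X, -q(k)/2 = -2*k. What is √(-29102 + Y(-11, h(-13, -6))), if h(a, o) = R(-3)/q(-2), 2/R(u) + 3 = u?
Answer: I*√4252458/12 ≈ 171.85*I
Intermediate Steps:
q(k) = 4*k (q(k) = -(-4)*k = 4*k)
R(u) = 2/(-3 + u)
h(a, o) = 1/24 (h(a, o) = (2/(-3 - 3))/((4*(-2))) = (2/(-6))/(-8) = (2*(-⅙))*(-⅛) = -⅓*(-⅛) = 1/24)
Y(X, v) = v + 39*X (Y(X, v) = (v + 40*X) - X = v + 39*X)
√(-29102 + Y(-11, h(-13, -6))) = √(-29102 + (1/24 + 39*(-11))) = √(-29102 + (1/24 - 429)) = √(-29102 - 10295/24) = √(-708743/24) = I*√4252458/12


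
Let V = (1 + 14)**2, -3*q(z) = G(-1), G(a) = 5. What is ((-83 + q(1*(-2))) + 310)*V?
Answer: 50700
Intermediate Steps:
q(z) = -5/3 (q(z) = -1/3*5 = -5/3)
V = 225 (V = 15**2 = 225)
((-83 + q(1*(-2))) + 310)*V = ((-83 - 5/3) + 310)*225 = (-254/3 + 310)*225 = (676/3)*225 = 50700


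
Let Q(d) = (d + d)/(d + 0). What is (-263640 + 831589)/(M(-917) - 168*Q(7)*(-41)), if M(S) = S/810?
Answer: 460038690/11157643 ≈ 41.231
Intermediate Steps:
Q(d) = 2 (Q(d) = (2*d)/d = 2)
M(S) = S/810 (M(S) = S*(1/810) = S/810)
(-263640 + 831589)/(M(-917) - 168*Q(7)*(-41)) = (-263640 + 831589)/((1/810)*(-917) - 168*2*(-41)) = 567949/(-917/810 - 336*(-41)) = 567949/(-917/810 + 13776) = 567949/(11157643/810) = 567949*(810/11157643) = 460038690/11157643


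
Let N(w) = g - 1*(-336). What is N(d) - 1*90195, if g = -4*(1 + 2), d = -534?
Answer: -89871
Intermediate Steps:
g = -12 (g = -4*3 = -12)
N(w) = 324 (N(w) = -12 - 1*(-336) = -12 + 336 = 324)
N(d) - 1*90195 = 324 - 1*90195 = 324 - 90195 = -89871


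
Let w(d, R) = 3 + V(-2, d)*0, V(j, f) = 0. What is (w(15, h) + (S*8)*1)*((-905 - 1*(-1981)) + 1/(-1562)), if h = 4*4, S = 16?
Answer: 220173141/1562 ≈ 1.4096e+5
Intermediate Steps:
h = 16
w(d, R) = 3 (w(d, R) = 3 + 0*0 = 3 + 0 = 3)
(w(15, h) + (S*8)*1)*((-905 - 1*(-1981)) + 1/(-1562)) = (3 + (16*8)*1)*((-905 - 1*(-1981)) + 1/(-1562)) = (3 + 128*1)*((-905 + 1981) - 1/1562) = (3 + 128)*(1076 - 1/1562) = 131*(1680711/1562) = 220173141/1562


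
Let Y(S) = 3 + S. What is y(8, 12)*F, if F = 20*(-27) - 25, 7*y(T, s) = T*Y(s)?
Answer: -67800/7 ≈ -9685.7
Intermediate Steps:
y(T, s) = T*(3 + s)/7 (y(T, s) = (T*(3 + s))/7 = T*(3 + s)/7)
F = -565 (F = -540 - 25 = -565)
y(8, 12)*F = ((⅐)*8*(3 + 12))*(-565) = ((⅐)*8*15)*(-565) = (120/7)*(-565) = -67800/7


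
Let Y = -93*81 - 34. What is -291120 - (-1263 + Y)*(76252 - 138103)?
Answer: -546435450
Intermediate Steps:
Y = -7567 (Y = -7533 - 34 = -7567)
-291120 - (-1263 + Y)*(76252 - 138103) = -291120 - (-1263 - 7567)*(76252 - 138103) = -291120 - (-8830)*(-61851) = -291120 - 1*546144330 = -291120 - 546144330 = -546435450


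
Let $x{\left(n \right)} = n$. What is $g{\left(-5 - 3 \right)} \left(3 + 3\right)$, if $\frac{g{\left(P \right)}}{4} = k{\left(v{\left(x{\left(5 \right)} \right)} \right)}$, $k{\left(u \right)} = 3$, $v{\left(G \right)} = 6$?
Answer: $72$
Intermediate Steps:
$g{\left(P \right)} = 12$ ($g{\left(P \right)} = 4 \cdot 3 = 12$)
$g{\left(-5 - 3 \right)} \left(3 + 3\right) = 12 \left(3 + 3\right) = 12 \cdot 6 = 72$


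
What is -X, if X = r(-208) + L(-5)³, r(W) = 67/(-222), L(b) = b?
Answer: 27817/222 ≈ 125.30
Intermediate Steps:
r(W) = -67/222 (r(W) = 67*(-1/222) = -67/222)
X = -27817/222 (X = -67/222 + (-5)³ = -67/222 - 125 = -27817/222 ≈ -125.30)
-X = -1*(-27817/222) = 27817/222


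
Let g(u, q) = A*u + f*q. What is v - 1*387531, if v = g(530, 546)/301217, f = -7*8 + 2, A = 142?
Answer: -116730879451/301217 ≈ -3.8753e+5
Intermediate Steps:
f = -54 (f = -56 + 2 = -54)
g(u, q) = -54*q + 142*u (g(u, q) = 142*u - 54*q = -54*q + 142*u)
v = 45776/301217 (v = (-54*546 + 142*530)/301217 = (-29484 + 75260)*(1/301217) = 45776*(1/301217) = 45776/301217 ≈ 0.15197)
v - 1*387531 = 45776/301217 - 1*387531 = 45776/301217 - 387531 = -116730879451/301217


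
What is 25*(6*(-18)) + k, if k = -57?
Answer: -2757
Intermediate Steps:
25*(6*(-18)) + k = 25*(6*(-18)) - 57 = 25*(-108) - 57 = -2700 - 57 = -2757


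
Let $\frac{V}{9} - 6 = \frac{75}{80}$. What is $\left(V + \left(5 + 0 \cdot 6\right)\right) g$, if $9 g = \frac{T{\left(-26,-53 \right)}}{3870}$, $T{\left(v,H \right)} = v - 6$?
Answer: $- \frac{1079}{17415} \approx -0.061958$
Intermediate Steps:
$V = \frac{999}{16}$ ($V = 54 + 9 \cdot \frac{75}{80} = 54 + 9 \cdot 75 \cdot \frac{1}{80} = 54 + 9 \cdot \frac{15}{16} = 54 + \frac{135}{16} = \frac{999}{16} \approx 62.438$)
$T{\left(v,H \right)} = -6 + v$
$g = - \frac{16}{17415}$ ($g = \frac{\left(-6 - 26\right) \frac{1}{3870}}{9} = \frac{\left(-32\right) \frac{1}{3870}}{9} = \frac{1}{9} \left(- \frac{16}{1935}\right) = - \frac{16}{17415} \approx -0.00091875$)
$\left(V + \left(5 + 0 \cdot 6\right)\right) g = \left(\frac{999}{16} + \left(5 + 0 \cdot 6\right)\right) \left(- \frac{16}{17415}\right) = \left(\frac{999}{16} + \left(5 + 0\right)\right) \left(- \frac{16}{17415}\right) = \left(\frac{999}{16} + 5\right) \left(- \frac{16}{17415}\right) = \frac{1079}{16} \left(- \frac{16}{17415}\right) = - \frac{1079}{17415}$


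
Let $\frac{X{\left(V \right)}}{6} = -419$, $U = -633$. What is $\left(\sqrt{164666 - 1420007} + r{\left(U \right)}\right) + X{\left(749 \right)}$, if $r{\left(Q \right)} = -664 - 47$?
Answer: $-3225 + i \sqrt{1255341} \approx -3225.0 + 1120.4 i$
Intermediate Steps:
$X{\left(V \right)} = -2514$ ($X{\left(V \right)} = 6 \left(-419\right) = -2514$)
$r{\left(Q \right)} = -711$ ($r{\left(Q \right)} = -664 - 47 = -711$)
$\left(\sqrt{164666 - 1420007} + r{\left(U \right)}\right) + X{\left(749 \right)} = \left(\sqrt{164666 - 1420007} - 711\right) - 2514 = \left(\sqrt{-1255341} - 711\right) - 2514 = \left(i \sqrt{1255341} - 711\right) - 2514 = \left(-711 + i \sqrt{1255341}\right) - 2514 = -3225 + i \sqrt{1255341}$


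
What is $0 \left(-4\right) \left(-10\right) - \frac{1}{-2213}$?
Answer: $\frac{1}{2213} \approx 0.00045188$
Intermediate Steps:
$0 \left(-4\right) \left(-10\right) - \frac{1}{-2213} = 0 \left(-10\right) - - \frac{1}{2213} = 0 + \frac{1}{2213} = \frac{1}{2213}$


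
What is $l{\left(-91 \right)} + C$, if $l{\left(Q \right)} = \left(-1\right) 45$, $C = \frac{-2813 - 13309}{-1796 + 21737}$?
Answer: $- \frac{304489}{6647} \approx -45.808$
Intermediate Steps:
$C = - \frac{5374}{6647}$ ($C = - \frac{16122}{19941} = \left(-16122\right) \frac{1}{19941} = - \frac{5374}{6647} \approx -0.80849$)
$l{\left(Q \right)} = -45$
$l{\left(-91 \right)} + C = -45 - \frac{5374}{6647} = - \frac{304489}{6647}$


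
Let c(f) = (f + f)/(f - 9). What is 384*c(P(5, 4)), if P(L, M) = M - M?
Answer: 0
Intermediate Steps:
P(L, M) = 0
c(f) = 2*f/(-9 + f) (c(f) = (2*f)/(-9 + f) = 2*f/(-9 + f))
384*c(P(5, 4)) = 384*(2*0/(-9 + 0)) = 384*(2*0/(-9)) = 384*(2*0*(-⅑)) = 384*0 = 0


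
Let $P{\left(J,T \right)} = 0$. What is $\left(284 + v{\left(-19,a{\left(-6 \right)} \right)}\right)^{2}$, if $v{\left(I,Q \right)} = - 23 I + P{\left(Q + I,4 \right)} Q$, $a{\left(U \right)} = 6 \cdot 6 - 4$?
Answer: $519841$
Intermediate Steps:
$a{\left(U \right)} = 32$ ($a{\left(U \right)} = 36 - 4 = 32$)
$v{\left(I,Q \right)} = - 23 I$ ($v{\left(I,Q \right)} = - 23 I + 0 Q = - 23 I + 0 = - 23 I$)
$\left(284 + v{\left(-19,a{\left(-6 \right)} \right)}\right)^{2} = \left(284 - -437\right)^{2} = \left(284 + 437\right)^{2} = 721^{2} = 519841$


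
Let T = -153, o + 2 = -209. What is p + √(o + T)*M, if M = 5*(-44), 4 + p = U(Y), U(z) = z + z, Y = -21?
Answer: -46 - 440*I*√91 ≈ -46.0 - 4197.3*I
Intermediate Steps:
o = -211 (o = -2 - 209 = -211)
U(z) = 2*z
p = -46 (p = -4 + 2*(-21) = -4 - 42 = -46)
M = -220
p + √(o + T)*M = -46 + √(-211 - 153)*(-220) = -46 + √(-364)*(-220) = -46 + (2*I*√91)*(-220) = -46 - 440*I*√91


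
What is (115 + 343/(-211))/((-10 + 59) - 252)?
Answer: -23922/42833 ≈ -0.55849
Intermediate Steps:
(115 + 343/(-211))/((-10 + 59) - 252) = (115 + 343*(-1/211))/(49 - 252) = (115 - 343/211)/(-203) = (23922/211)*(-1/203) = -23922/42833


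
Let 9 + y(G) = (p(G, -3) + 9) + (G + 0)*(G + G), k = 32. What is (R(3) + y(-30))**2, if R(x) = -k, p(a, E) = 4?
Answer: 3139984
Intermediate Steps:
y(G) = 4 + 2*G**2 (y(G) = -9 + ((4 + 9) + (G + 0)*(G + G)) = -9 + (13 + G*(2*G)) = -9 + (13 + 2*G**2) = 4 + 2*G**2)
R(x) = -32 (R(x) = -1*32 = -32)
(R(3) + y(-30))**2 = (-32 + (4 + 2*(-30)**2))**2 = (-32 + (4 + 2*900))**2 = (-32 + (4 + 1800))**2 = (-32 + 1804)**2 = 1772**2 = 3139984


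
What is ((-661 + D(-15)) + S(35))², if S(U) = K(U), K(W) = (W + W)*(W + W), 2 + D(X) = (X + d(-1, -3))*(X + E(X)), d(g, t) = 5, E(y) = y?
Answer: 20584369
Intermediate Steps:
D(X) = -2 + 2*X*(5 + X) (D(X) = -2 + (X + 5)*(X + X) = -2 + (5 + X)*(2*X) = -2 + 2*X*(5 + X))
K(W) = 4*W² (K(W) = (2*W)*(2*W) = 4*W²)
S(U) = 4*U²
((-661 + D(-15)) + S(35))² = ((-661 + (-2 + 2*(-15)² + 10*(-15))) + 4*35²)² = ((-661 + (-2 + 2*225 - 150)) + 4*1225)² = ((-661 + (-2 + 450 - 150)) + 4900)² = ((-661 + 298) + 4900)² = (-363 + 4900)² = 4537² = 20584369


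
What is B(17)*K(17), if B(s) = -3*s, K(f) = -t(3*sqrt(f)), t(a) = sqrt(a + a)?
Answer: 51*sqrt(6)*17**(1/4) ≈ 253.66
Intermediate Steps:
t(a) = sqrt(2)*sqrt(a) (t(a) = sqrt(2*a) = sqrt(2)*sqrt(a))
K(f) = -sqrt(6)*f**(1/4) (K(f) = -sqrt(2)*sqrt(3*sqrt(f)) = -sqrt(2)*sqrt(3)*f**(1/4) = -sqrt(6)*f**(1/4))
B(17)*K(17) = (-3*17)*(-sqrt(6)*17**(1/4)) = -(-51)*sqrt(6)*17**(1/4) = 51*sqrt(6)*17**(1/4)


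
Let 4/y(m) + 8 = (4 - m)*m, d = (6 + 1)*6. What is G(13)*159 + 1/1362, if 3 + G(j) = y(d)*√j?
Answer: -649673/1362 - 159*√13/401 ≈ -478.43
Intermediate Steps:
d = 42 (d = 7*6 = 42)
y(m) = 4/(-8 + m*(4 - m)) (y(m) = 4/(-8 + (4 - m)*m) = 4/(-8 + m*(4 - m)))
G(j) = -3 - √j/401 (G(j) = -3 + (-4/(8 + 42² - 4*42))*√j = -3 + (-4/(8 + 1764 - 168))*√j = -3 + (-4/1604)*√j = -3 + (-4*1/1604)*√j = -3 - √j/401)
G(13)*159 + 1/1362 = (-3 - √13/401)*159 + 1/1362 = (-477 - 159*√13/401) + 1/1362 = -649673/1362 - 159*√13/401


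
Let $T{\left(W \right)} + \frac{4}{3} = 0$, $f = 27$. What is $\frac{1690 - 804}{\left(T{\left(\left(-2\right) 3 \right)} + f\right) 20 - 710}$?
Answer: $- \frac{1329}{295} \approx -4.5051$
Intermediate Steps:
$T{\left(W \right)} = - \frac{4}{3}$ ($T{\left(W \right)} = - \frac{4}{3} + 0 = - \frac{4}{3}$)
$\frac{1690 - 804}{\left(T{\left(\left(-2\right) 3 \right)} + f\right) 20 - 710} = \frac{1690 - 804}{\left(- \frac{4}{3} + 27\right) 20 - 710} = \frac{886}{\frac{77}{3} \cdot 20 - 710} = \frac{886}{\frac{1540}{3} - 710} = \frac{886}{- \frac{590}{3}} = 886 \left(- \frac{3}{590}\right) = - \frac{1329}{295}$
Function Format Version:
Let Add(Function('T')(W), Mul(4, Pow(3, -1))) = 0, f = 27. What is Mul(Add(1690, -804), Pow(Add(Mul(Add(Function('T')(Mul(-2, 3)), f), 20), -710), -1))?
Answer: Rational(-1329, 295) ≈ -4.5051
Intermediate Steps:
Function('T')(W) = Rational(-4, 3) (Function('T')(W) = Add(Rational(-4, 3), 0) = Rational(-4, 3))
Mul(Add(1690, -804), Pow(Add(Mul(Add(Function('T')(Mul(-2, 3)), f), 20), -710), -1)) = Mul(Add(1690, -804), Pow(Add(Mul(Add(Rational(-4, 3), 27), 20), -710), -1)) = Mul(886, Pow(Add(Mul(Rational(77, 3), 20), -710), -1)) = Mul(886, Pow(Add(Rational(1540, 3), -710), -1)) = Mul(886, Pow(Rational(-590, 3), -1)) = Mul(886, Rational(-3, 590)) = Rational(-1329, 295)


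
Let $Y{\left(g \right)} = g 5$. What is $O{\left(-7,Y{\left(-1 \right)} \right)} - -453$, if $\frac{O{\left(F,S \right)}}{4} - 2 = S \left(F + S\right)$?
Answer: $701$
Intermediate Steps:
$Y{\left(g \right)} = 5 g$
$O{\left(F,S \right)} = 8 + 4 S \left(F + S\right)$
$O{\left(-7,Y{\left(-1 \right)} \right)} - -453 = \left(8 + 4 \left(5 \left(-1\right)\right)^{2} + 4 \left(-7\right) 5 \left(-1\right)\right) - -453 = \left(8 + 4 \left(-5\right)^{2} + 4 \left(-7\right) \left(-5\right)\right) + 453 = \left(8 + 4 \cdot 25 + 140\right) + 453 = \left(8 + 100 + 140\right) + 453 = 248 + 453 = 701$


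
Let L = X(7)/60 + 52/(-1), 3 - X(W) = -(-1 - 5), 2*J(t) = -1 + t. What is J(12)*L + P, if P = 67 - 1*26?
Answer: -9811/40 ≈ -245.27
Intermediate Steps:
J(t) = -½ + t/2 (J(t) = (-1 + t)/2 = -½ + t/2)
X(W) = -3 (X(W) = 3 - (-1)*(-1 - 5) = 3 - (-1)*(-6) = 3 - 1*6 = 3 - 6 = -3)
P = 41 (P = 67 - 26 = 41)
L = -1041/20 (L = -3/60 + 52/(-1) = -3*1/60 + 52*(-1) = -1/20 - 52 = -1041/20 ≈ -52.050)
J(12)*L + P = (-½ + (½)*12)*(-1041/20) + 41 = (-½ + 6)*(-1041/20) + 41 = (11/2)*(-1041/20) + 41 = -11451/40 + 41 = -9811/40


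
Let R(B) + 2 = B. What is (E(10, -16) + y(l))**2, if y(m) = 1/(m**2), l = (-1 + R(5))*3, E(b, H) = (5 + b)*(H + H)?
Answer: 298563841/1296 ≈ 2.3037e+5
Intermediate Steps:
E(b, H) = 2*H*(5 + b) (E(b, H) = (5 + b)*(2*H) = 2*H*(5 + b))
R(B) = -2 + B
l = 6 (l = (-1 + (-2 + 5))*3 = (-1 + 3)*3 = 2*3 = 6)
y(m) = m**(-2)
(E(10, -16) + y(l))**2 = (2*(-16)*(5 + 10) + 6**(-2))**2 = (2*(-16)*15 + 1/36)**2 = (-480 + 1/36)**2 = (-17279/36)**2 = 298563841/1296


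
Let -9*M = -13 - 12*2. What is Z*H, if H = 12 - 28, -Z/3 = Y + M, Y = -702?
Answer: -100496/3 ≈ -33499.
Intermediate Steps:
M = 37/9 (M = -(-13 - 12*2)/9 = -(-13 - 24)/9 = -⅑*(-37) = 37/9 ≈ 4.1111)
Z = 6281/3 (Z = -3*(-702 + 37/9) = -3*(-6281/9) = 6281/3 ≈ 2093.7)
H = -16
Z*H = (6281/3)*(-16) = -100496/3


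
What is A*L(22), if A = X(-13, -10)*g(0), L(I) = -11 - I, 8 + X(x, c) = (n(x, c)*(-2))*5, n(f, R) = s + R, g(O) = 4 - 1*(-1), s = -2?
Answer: -18480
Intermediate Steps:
g(O) = 5 (g(O) = 4 + 1 = 5)
n(f, R) = -2 + R
X(x, c) = 12 - 10*c (X(x, c) = -8 + ((-2 + c)*(-2))*5 = -8 + (4 - 2*c)*5 = -8 + (20 - 10*c) = 12 - 10*c)
A = 560 (A = (12 - 10*(-10))*5 = (12 + 100)*5 = 112*5 = 560)
A*L(22) = 560*(-11 - 1*22) = 560*(-11 - 22) = 560*(-33) = -18480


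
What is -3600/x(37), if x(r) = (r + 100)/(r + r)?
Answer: -266400/137 ≈ -1944.5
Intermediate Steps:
x(r) = (100 + r)/(2*r) (x(r) = (100 + r)/((2*r)) = (100 + r)*(1/(2*r)) = (100 + r)/(2*r))
-3600/x(37) = -3600*74/(100 + 37) = -3600/((½)*(1/37)*137) = -3600/137/74 = -3600*74/137 = -266400/137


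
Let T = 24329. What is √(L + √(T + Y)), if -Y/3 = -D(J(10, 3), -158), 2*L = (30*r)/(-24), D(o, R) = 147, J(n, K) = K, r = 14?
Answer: √(-35 + 4*√24770)/2 ≈ 12.192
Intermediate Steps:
L = -35/4 (L = ((30*14)/(-24))/2 = (420*(-1/24))/2 = (½)*(-35/2) = -35/4 ≈ -8.7500)
Y = 441 (Y = -(-3)*147 = -3*(-147) = 441)
√(L + √(T + Y)) = √(-35/4 + √(24329 + 441)) = √(-35/4 + √24770)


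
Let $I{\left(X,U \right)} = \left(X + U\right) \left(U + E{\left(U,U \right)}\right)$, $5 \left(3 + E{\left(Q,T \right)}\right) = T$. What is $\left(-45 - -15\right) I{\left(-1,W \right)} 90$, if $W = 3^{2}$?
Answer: $-168480$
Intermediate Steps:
$E{\left(Q,T \right)} = -3 + \frac{T}{5}$
$W = 9$
$I{\left(X,U \right)} = \left(-3 + \frac{6 U}{5}\right) \left(U + X\right)$ ($I{\left(X,U \right)} = \left(X + U\right) \left(U + \left(-3 + \frac{U}{5}\right)\right) = \left(U + X\right) \left(-3 + \frac{6 U}{5}\right) = \left(-3 + \frac{6 U}{5}\right) \left(U + X\right)$)
$\left(-45 - -15\right) I{\left(-1,W \right)} 90 = \left(-45 - -15\right) \left(\left(-3\right) 9 - -3 + \frac{6 \cdot 9^{2}}{5} + \frac{6}{5} \cdot 9 \left(-1\right)\right) 90 = \left(-45 + 15\right) \left(-27 + 3 + \frac{6}{5} \cdot 81 - \frac{54}{5}\right) 90 = - 30 \left(-27 + 3 + \frac{486}{5} - \frac{54}{5}\right) 90 = \left(-30\right) \frac{312}{5} \cdot 90 = \left(-1872\right) 90 = -168480$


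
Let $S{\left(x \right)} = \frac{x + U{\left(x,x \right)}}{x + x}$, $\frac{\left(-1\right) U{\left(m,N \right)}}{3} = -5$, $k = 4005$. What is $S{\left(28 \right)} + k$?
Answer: $\frac{224323}{56} \approx 4005.8$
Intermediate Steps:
$U{\left(m,N \right)} = 15$ ($U{\left(m,N \right)} = \left(-3\right) \left(-5\right) = 15$)
$S{\left(x \right)} = \frac{15 + x}{2 x}$ ($S{\left(x \right)} = \frac{x + 15}{x + x} = \frac{15 + x}{2 x}$)
$S{\left(28 \right)} + k = \frac{15 + 28}{2 \cdot 28} + 4005 = \frac{1}{2} \cdot \frac{1}{28} \cdot 43 + 4005 = \frac{43}{56} + 4005 = \frac{224323}{56}$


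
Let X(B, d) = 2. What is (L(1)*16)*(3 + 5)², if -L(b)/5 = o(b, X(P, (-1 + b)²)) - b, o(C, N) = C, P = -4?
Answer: 0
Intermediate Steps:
L(b) = 0 (L(b) = -5*(b - b) = -5*0 = 0)
(L(1)*16)*(3 + 5)² = (0*16)*(3 + 5)² = 0*8² = 0*64 = 0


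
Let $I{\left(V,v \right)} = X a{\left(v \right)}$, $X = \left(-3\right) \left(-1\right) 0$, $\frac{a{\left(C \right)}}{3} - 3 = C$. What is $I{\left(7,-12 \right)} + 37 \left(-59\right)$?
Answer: $-2183$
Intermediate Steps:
$a{\left(C \right)} = 9 + 3 C$
$X = 0$ ($X = 3 \cdot 0 = 0$)
$I{\left(V,v \right)} = 0$ ($I{\left(V,v \right)} = 0 \left(9 + 3 v\right) = 0$)
$I{\left(7,-12 \right)} + 37 \left(-59\right) = 0 + 37 \left(-59\right) = 0 - 2183 = -2183$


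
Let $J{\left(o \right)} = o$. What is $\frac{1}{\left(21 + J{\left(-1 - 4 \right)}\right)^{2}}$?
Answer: $\frac{1}{256} \approx 0.0039063$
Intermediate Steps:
$\frac{1}{\left(21 + J{\left(-1 - 4 \right)}\right)^{2}} = \frac{1}{\left(21 - 5\right)^{2}} = \frac{1}{16^{2}} = \frac{1}{256}$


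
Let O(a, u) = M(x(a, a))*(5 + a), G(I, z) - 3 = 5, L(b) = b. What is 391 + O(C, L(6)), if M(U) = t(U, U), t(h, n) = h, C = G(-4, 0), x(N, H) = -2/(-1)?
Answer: 417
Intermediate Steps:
x(N, H) = 2 (x(N, H) = -2*(-1) = 2)
G(I, z) = 8 (G(I, z) = 3 + 5 = 8)
C = 8
M(U) = U
O(a, u) = 10 + 2*a (O(a, u) = 2*(5 + a) = 10 + 2*a)
391 + O(C, L(6)) = 391 + (10 + 2*8) = 391 + (10 + 16) = 391 + 26 = 417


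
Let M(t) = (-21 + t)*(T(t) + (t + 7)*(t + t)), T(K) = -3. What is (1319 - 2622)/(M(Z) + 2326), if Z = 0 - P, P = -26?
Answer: -1303/10891 ≈ -0.11964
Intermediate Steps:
Z = 26 (Z = 0 - 1*(-26) = 0 + 26 = 26)
M(t) = (-21 + t)*(-3 + 2*t*(7 + t)) (M(t) = (-21 + t)*(-3 + (t + 7)*(t + t)) = (-21 + t)*(-3 + (7 + t)*(2*t)) = (-21 + t)*(-3 + 2*t*(7 + t)))
(1319 - 2622)/(M(Z) + 2326) = (1319 - 2622)/((63 - 297*26 - 28*26**2 + 2*26**3) + 2326) = -1303/((63 - 7722 - 28*676 + 2*17576) + 2326) = -1303/((63 - 7722 - 18928 + 35152) + 2326) = -1303/(8565 + 2326) = -1303/10891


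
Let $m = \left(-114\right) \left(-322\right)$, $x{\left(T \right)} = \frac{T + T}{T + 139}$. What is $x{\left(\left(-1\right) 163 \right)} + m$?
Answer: $\frac{440659}{12} \approx 36722.0$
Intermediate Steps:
$x{\left(T \right)} = \frac{2 T}{139 + T}$
$m = 36708$
$x{\left(\left(-1\right) 163 \right)} + m = \frac{2 \left(\left(-1\right) 163\right)}{139 - 163} + 36708 = 2 \left(-163\right) \frac{1}{139 - 163} + 36708 = 2 \left(-163\right) \frac{1}{-24} + 36708 = 2 \left(-163\right) \left(- \frac{1}{24}\right) + 36708 = \frac{163}{12} + 36708 = \frac{440659}{12}$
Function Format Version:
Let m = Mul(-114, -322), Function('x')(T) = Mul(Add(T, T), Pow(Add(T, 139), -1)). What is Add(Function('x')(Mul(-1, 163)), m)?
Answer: Rational(440659, 12) ≈ 36722.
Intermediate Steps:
Function('x')(T) = Mul(2, T, Pow(Add(139, T), -1)) (Function('x')(T) = Mul(Mul(2, T), Pow(Add(139, T), -1)) = Mul(2, T, Pow(Add(139, T), -1)))
m = 36708
Add(Function('x')(Mul(-1, 163)), m) = Add(Mul(2, Mul(-1, 163), Pow(Add(139, Mul(-1, 163)), -1)), 36708) = Add(Mul(2, -163, Pow(Add(139, -163), -1)), 36708) = Add(Mul(2, -163, Pow(-24, -1)), 36708) = Add(Mul(2, -163, Rational(-1, 24)), 36708) = Add(Rational(163, 12), 36708) = Rational(440659, 12)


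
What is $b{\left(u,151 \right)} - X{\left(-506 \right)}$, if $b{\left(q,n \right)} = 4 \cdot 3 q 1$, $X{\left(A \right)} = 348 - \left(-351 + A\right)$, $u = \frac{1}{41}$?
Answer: $- \frac{49393}{41} \approx -1204.7$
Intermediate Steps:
$u = \frac{1}{41} \approx 0.02439$
$X{\left(A \right)} = 699 - A$
$b{\left(q,n \right)} = 12 q$ ($b{\left(q,n \right)} = 12 q 1 = 12 q$)
$b{\left(u,151 \right)} - X{\left(-506 \right)} = 12 \cdot \frac{1}{41} - \left(699 - -506\right) = \frac{12}{41} - \left(699 + 506\right) = \frac{12}{41} - 1205 = - \frac{49393}{41}$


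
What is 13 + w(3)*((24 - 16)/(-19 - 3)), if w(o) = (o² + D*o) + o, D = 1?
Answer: 83/11 ≈ 7.5455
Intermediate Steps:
w(o) = o² + 2*o (w(o) = (o² + 1*o) + o = (o² + o) + o = (o + o²) + o = o² + 2*o)
13 + w(3)*((24 - 16)/(-19 - 3)) = 13 + (3*(2 + 3))*((24 - 16)/(-19 - 3)) = 13 + (3*5)*(8/(-22)) = 13 + 15*(8*(-1/22)) = 13 + 15*(-4/11) = 13 - 60/11 = 83/11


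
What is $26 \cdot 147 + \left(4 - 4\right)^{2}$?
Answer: $3822$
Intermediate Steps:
$26 \cdot 147 + \left(4 - 4\right)^{2} = 3822 + 0^{2} = 3822 + 0 = 3822$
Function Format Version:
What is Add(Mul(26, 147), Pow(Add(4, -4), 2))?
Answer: 3822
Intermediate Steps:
Add(Mul(26, 147), Pow(Add(4, -4), 2)) = Add(3822, Pow(0, 2)) = Add(3822, 0) = 3822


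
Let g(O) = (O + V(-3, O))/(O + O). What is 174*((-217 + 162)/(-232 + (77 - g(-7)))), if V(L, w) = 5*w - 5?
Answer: 44660/739 ≈ 60.433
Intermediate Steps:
V(L, w) = -5 + 5*w
g(O) = (-5 + 6*O)/(2*O) (g(O) = (O + (-5 + 5*O))/(O + O) = (-5 + 6*O)/((2*O)) = (-5 + 6*O)*(1/(2*O)) = (-5 + 6*O)/(2*O))
174*((-217 + 162)/(-232 + (77 - g(-7)))) = 174*((-217 + 162)/(-232 + (77 - (3 - 5/2/(-7))))) = 174*(-55/(-232 + (77 - (3 - 5/2*(-⅐))))) = 174*(-55/(-232 + (77 - (3 + 5/14)))) = 174*(-55/(-232 + (77 - 1*47/14))) = 174*(-55/(-232 + (77 - 47/14))) = 174*(-55/(-232 + 1031/14)) = 174*(-55/(-2217/14)) = 174*(-55*(-14/2217)) = 174*(770/2217) = 44660/739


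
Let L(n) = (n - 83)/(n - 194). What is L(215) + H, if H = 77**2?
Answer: 41547/7 ≈ 5935.3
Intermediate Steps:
L(n) = (-83 + n)/(-194 + n)
H = 5929
L(215) + H = (-83 + 215)/(-194 + 215) + 5929 = 132/21 + 5929 = (1/21)*132 + 5929 = 44/7 + 5929 = 41547/7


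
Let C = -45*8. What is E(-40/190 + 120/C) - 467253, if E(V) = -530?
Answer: -467783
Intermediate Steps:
C = -360
E(-40/190 + 120/C) - 467253 = -530 - 467253 = -467783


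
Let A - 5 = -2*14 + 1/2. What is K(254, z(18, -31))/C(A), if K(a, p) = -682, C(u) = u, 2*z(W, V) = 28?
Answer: 1364/45 ≈ 30.311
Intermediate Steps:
z(W, V) = 14 (z(W, V) = (½)*28 = 14)
A = -45/2 (A = 5 + (-2*14 + 1/2) = 5 + (-28 + ½) = 5 - 55/2 = -45/2 ≈ -22.500)
K(254, z(18, -31))/C(A) = -682/(-45/2) = -682*(-2/45) = 1364/45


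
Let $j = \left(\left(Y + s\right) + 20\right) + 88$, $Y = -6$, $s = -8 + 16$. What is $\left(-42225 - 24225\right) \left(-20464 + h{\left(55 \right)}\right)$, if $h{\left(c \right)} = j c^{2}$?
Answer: $-20751404700$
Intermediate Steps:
$s = 8$
$j = 110$ ($j = \left(\left(-6 + 8\right) + 20\right) + 88 = \left(2 + 20\right) + 88 = 22 + 88 = 110$)
$h{\left(c \right)} = 110 c^{2}$
$\left(-42225 - 24225\right) \left(-20464 + h{\left(55 \right)}\right) = \left(-42225 - 24225\right) \left(-20464 + 110 \cdot 55^{2}\right) = - 66450 \left(-20464 + 110 \cdot 3025\right) = - 66450 \left(-20464 + 332750\right) = \left(-66450\right) 312286 = -20751404700$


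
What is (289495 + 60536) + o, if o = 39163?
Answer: 389194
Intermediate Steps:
(289495 + 60536) + o = (289495 + 60536) + 39163 = 350031 + 39163 = 389194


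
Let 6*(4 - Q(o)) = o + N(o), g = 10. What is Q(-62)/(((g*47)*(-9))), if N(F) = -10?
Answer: -8/2115 ≈ -0.0037825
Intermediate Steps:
Q(o) = 17/3 - o/6 (Q(o) = 4 - (o - 10)/6 = 4 - (-10 + o)/6 = 4 + (5/3 - o/6) = 17/3 - o/6)
Q(-62)/(((g*47)*(-9))) = (17/3 - ⅙*(-62))/(((10*47)*(-9))) = (17/3 + 31/3)/((470*(-9))) = 16/(-4230) = 16*(-1/4230) = -8/2115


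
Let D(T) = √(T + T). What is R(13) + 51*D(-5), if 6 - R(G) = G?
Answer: -7 + 51*I*√10 ≈ -7.0 + 161.28*I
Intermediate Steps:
D(T) = √2*√T (D(T) = √(2*T) = √2*√T)
R(G) = 6 - G
R(13) + 51*D(-5) = (6 - 1*13) + 51*(√2*√(-5)) = (6 - 13) + 51*(√2*(I*√5)) = -7 + 51*(I*√10) = -7 + 51*I*√10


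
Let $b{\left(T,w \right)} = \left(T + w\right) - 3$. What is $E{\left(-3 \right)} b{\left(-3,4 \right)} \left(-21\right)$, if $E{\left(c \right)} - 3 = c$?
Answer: $0$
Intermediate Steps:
$E{\left(c \right)} = 3 + c$
$b{\left(T,w \right)} = -3 + T + w$
$E{\left(-3 \right)} b{\left(-3,4 \right)} \left(-21\right) = \left(3 - 3\right) \left(-3 - 3 + 4\right) \left(-21\right) = 0 \left(-2\right) \left(-21\right) = 0 \left(-21\right) = 0$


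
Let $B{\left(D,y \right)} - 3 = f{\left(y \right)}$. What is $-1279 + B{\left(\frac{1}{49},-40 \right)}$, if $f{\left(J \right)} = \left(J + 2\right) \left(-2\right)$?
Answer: $-1200$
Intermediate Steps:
$f{\left(J \right)} = -4 - 2 J$ ($f{\left(J \right)} = \left(2 + J\right) \left(-2\right) = -4 - 2 J$)
$B{\left(D,y \right)} = -1 - 2 y$ ($B{\left(D,y \right)} = 3 - \left(4 + 2 y\right) = -1 - 2 y$)
$-1279 + B{\left(\frac{1}{49},-40 \right)} = -1279 - -79 = -1279 + \left(-1 + 80\right) = -1279 + 79 = -1200$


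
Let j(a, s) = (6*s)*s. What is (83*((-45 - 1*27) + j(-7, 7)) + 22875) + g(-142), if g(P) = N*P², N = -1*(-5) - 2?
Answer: 101793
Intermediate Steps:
j(a, s) = 6*s²
N = 3 (N = 5 - 2 = 3)
g(P) = 3*P²
(83*((-45 - 1*27) + j(-7, 7)) + 22875) + g(-142) = (83*((-45 - 1*27) + 6*7²) + 22875) + 3*(-142)² = (83*((-45 - 27) + 6*49) + 22875) + 3*20164 = (83*(-72 + 294) + 22875) + 60492 = (83*222 + 22875) + 60492 = (18426 + 22875) + 60492 = 41301 + 60492 = 101793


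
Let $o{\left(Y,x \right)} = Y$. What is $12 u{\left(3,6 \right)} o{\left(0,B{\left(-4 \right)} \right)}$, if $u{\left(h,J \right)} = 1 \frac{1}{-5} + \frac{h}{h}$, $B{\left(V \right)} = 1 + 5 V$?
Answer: $0$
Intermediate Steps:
$u{\left(h,J \right)} = \frac{4}{5}$ ($u{\left(h,J \right)} = 1 \left(- \frac{1}{5}\right) + 1 = - \frac{1}{5} + 1 = \frac{4}{5}$)
$12 u{\left(3,6 \right)} o{\left(0,B{\left(-4 \right)} \right)} = 12 \cdot \frac{4}{5} \cdot 0 = \frac{48}{5} \cdot 0 = 0$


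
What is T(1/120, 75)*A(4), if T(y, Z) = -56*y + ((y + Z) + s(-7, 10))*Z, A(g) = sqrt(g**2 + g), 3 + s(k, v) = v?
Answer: 738019*sqrt(5)/60 ≈ 27504.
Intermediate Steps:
s(k, v) = -3 + v
A(g) = sqrt(g + g**2)
T(y, Z) = -56*y + Z*(7 + Z + y) (T(y, Z) = -56*y + ((y + Z) + (-3 + 10))*Z = -56*y + ((Z + y) + 7)*Z = -56*y + (7 + Z + y)*Z = -56*y + Z*(7 + Z + y))
T(1/120, 75)*A(4) = (75**2 - 56/120 + 7*75 + 75/120)*sqrt(4*(1 + 4)) = (5625 - 56*1/120 + 525 + 75*(1/120))*sqrt(4*5) = (5625 - 7/15 + 525 + 5/8)*sqrt(20) = 738019*(2*sqrt(5))/120 = 738019*sqrt(5)/60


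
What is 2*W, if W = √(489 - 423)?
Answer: 2*√66 ≈ 16.248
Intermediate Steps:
W = √66 ≈ 8.1240
2*W = 2*√66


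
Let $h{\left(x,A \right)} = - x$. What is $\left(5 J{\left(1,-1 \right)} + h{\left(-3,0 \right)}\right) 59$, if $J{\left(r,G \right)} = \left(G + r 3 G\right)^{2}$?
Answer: $4897$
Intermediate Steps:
$J{\left(r,G \right)} = \left(G + 3 G r\right)^{2}$ ($J{\left(r,G \right)} = \left(G + 3 r G\right)^{2} = \left(G + 3 G r\right)^{2}$)
$\left(5 J{\left(1,-1 \right)} + h{\left(-3,0 \right)}\right) 59 = \left(5 \left(-1\right)^{2} \left(1 + 3 \cdot 1\right)^{2} - -3\right) 59 = \left(5 \cdot 1 \left(1 + 3\right)^{2} + 3\right) 59 = \left(5 \cdot 1 \cdot 4^{2} + 3\right) 59 = \left(5 \cdot 1 \cdot 16 + 3\right) 59 = \left(5 \cdot 16 + 3\right) 59 = \left(80 + 3\right) 59 = 83 \cdot 59 = 4897$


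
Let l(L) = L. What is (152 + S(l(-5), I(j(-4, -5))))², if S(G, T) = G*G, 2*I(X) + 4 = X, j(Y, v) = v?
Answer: 31329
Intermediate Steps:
I(X) = -2 + X/2
S(G, T) = G²
(152 + S(l(-5), I(j(-4, -5))))² = (152 + (-5)²)² = (152 + 25)² = 177² = 31329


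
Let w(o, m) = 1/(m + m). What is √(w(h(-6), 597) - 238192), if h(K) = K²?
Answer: I*√339575088918/1194 ≈ 488.05*I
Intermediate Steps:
w(o, m) = 1/(2*m)
√(w(h(-6), 597) - 238192) = √((½)/597 - 238192) = √((½)*(1/597) - 238192) = √(1/1194 - 238192) = √(-284401247/1194) = I*√339575088918/1194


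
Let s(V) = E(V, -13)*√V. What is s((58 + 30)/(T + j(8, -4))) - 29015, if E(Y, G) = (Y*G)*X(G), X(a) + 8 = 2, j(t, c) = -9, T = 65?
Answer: -29015 + 858*√77/49 ≈ -28861.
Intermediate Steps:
X(a) = -6 (X(a) = -8 + 2 = -6)
E(Y, G) = -6*G*Y (E(Y, G) = (Y*G)*(-6) = (G*Y)*(-6) = -6*G*Y)
s(V) = 78*V^(3/2) (s(V) = (-6*(-13)*V)*√V = (78*V)*√V = 78*V^(3/2))
s((58 + 30)/(T + j(8, -4))) - 29015 = 78*((58 + 30)/(65 - 9))^(3/2) - 29015 = 78*(88/56)^(3/2) - 29015 = 78*(88*(1/56))^(3/2) - 29015 = 78*(11/7)^(3/2) - 29015 = 78*(11*√77/49) - 29015 = 858*√77/49 - 29015 = -29015 + 858*√77/49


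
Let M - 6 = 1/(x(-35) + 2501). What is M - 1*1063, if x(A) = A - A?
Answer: -2643556/2501 ≈ -1057.0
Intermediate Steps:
x(A) = 0
M = 15007/2501 (M = 6 + 1/(0 + 2501) = 6 + 1/2501 = 15007/2501 ≈ 6.0004)
M - 1*1063 = 15007/2501 - 1*1063 = 15007/2501 - 1063 = -2643556/2501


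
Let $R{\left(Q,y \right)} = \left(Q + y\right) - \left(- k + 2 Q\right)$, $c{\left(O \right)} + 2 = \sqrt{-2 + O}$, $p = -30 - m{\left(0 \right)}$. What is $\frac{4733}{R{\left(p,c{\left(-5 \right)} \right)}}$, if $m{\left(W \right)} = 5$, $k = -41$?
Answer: $- \frac{37864}{71} - \frac{4733 i \sqrt{7}}{71} \approx -533.3 - 176.37 i$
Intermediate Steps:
$p = -35$ ($p = -30 - 5 = -35$)
$c{\left(O \right)} = -2 + \sqrt{-2 + O}$
$R{\left(Q,y \right)} = -41 + y - Q$ ($R{\left(Q,y \right)} = \left(Q + y\right) - \left(41 + 2 Q\right) = -41 + y - Q$)
$\frac{4733}{R{\left(p,c{\left(-5 \right)} \right)}} = \frac{4733}{-41 - \left(2 - \sqrt{-2 - 5}\right) - -35} = \frac{4733}{-41 - \left(2 - \sqrt{-7}\right) + 35} = \frac{4733}{-41 - \left(2 - i \sqrt{7}\right) + 35} = \frac{4733}{-8 + i \sqrt{7}}$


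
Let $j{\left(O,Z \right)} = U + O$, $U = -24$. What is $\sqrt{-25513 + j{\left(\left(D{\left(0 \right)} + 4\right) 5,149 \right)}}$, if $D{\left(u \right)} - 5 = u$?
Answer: $2 i \sqrt{6373} \approx 159.66 i$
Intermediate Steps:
$D{\left(u \right)} = 5 + u$
$j{\left(O,Z \right)} = -24 + O$
$\sqrt{-25513 + j{\left(\left(D{\left(0 \right)} + 4\right) 5,149 \right)}} = \sqrt{-25513 - \left(24 - \left(\left(5 + 0\right) + 4\right) 5\right)} = \sqrt{-25513 - \left(24 - \left(5 + 4\right) 5\right)} = \sqrt{-25513 + \left(-24 + 9 \cdot 5\right)} = \sqrt{-25513 + \left(-24 + 45\right)} = \sqrt{-25513 + 21} = \sqrt{-25492} = 2 i \sqrt{6373}$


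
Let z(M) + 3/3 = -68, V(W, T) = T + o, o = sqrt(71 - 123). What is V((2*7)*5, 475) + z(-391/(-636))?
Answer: 406 + 2*I*sqrt(13) ≈ 406.0 + 7.2111*I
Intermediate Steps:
o = 2*I*sqrt(13) (o = sqrt(-52) = 2*I*sqrt(13) ≈ 7.2111*I)
V(W, T) = T + 2*I*sqrt(13)
z(M) = -69 (z(M) = -1 - 68 = -69)
V((2*7)*5, 475) + z(-391/(-636)) = (475 + 2*I*sqrt(13)) - 69 = 406 + 2*I*sqrt(13)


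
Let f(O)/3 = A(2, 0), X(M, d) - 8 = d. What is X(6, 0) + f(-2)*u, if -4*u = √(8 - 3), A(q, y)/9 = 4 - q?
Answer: 8 - 27*√5/2 ≈ -22.187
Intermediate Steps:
A(q, y) = 36 - 9*q (A(q, y) = 9*(4 - q) = 36 - 9*q)
X(M, d) = 8 + d
u = -√5/4 (u = -√(8 - 3)/4 = -√5/4 ≈ -0.55902)
f(O) = 54 (f(O) = 3*(36 - 9*2) = 3*(36 - 18) = 3*18 = 54)
X(6, 0) + f(-2)*u = (8 + 0) + 54*(-√5/4) = 8 - 27*√5/2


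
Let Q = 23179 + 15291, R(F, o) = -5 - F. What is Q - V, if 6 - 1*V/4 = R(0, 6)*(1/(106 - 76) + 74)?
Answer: 110896/3 ≈ 36965.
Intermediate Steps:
Q = 38470
V = 4514/3 (V = 24 - 4*(-5 - 1*0)*(1/(106 - 76) + 74) = 24 - 4*(-5 + 0)*(1/30 + 74) = 24 - (-20)*(1/30 + 74) = 24 - (-20)*2221/30 = 24 - 4*(-2221/6) = 24 + 4442/3 = 4514/3 ≈ 1504.7)
Q - V = 38470 - 1*4514/3 = 38470 - 4514/3 = 110896/3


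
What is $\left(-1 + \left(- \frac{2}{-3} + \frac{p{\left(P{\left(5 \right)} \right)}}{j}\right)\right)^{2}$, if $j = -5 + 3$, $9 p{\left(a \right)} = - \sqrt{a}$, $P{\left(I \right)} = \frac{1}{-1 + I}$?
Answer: $\frac{121}{1296} \approx 0.093364$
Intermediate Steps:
$p{\left(a \right)} = - \frac{\sqrt{a}}{9}$ ($p{\left(a \right)} = \frac{\left(-1\right) \sqrt{a}}{9} = - \frac{\sqrt{a}}{9}$)
$j = -2$
$\left(-1 + \left(- \frac{2}{-3} + \frac{p{\left(P{\left(5 \right)} \right)}}{j}\right)\right)^{2} = \left(-1 + \left(- \frac{2}{-3} + \frac{\left(- \frac{1}{9}\right) \sqrt{\frac{1}{-1 + 5}}}{-2}\right)\right)^{2} = \left(-1 + \left(\left(-2\right) \left(- \frac{1}{3}\right) + - \frac{\sqrt{\frac{1}{4}}}{9} \left(- \frac{1}{2}\right)\right)\right)^{2} = \left(-1 + \left(\frac{2}{3} + - \frac{1}{9 \cdot 2} \left(- \frac{1}{2}\right)\right)\right)^{2} = \left(-1 + \left(\frac{2}{3} + \left(- \frac{1}{9}\right) \frac{1}{2} \left(- \frac{1}{2}\right)\right)\right)^{2} = \left(-1 + \left(\frac{2}{3} - - \frac{1}{36}\right)\right)^{2} = \left(-1 + \left(\frac{2}{3} + \frac{1}{36}\right)\right)^{2} = \left(-1 + \frac{25}{36}\right)^{2} = \left(- \frac{11}{36}\right)^{2} = \frac{121}{1296}$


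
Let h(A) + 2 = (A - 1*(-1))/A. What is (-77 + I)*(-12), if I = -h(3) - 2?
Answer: 940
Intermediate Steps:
h(A) = -2 + (1 + A)/A (h(A) = -2 + (A - 1*(-1))/A = -2 + (A + 1)/A = -2 + (1 + A)/A)
I = -4/3 (I = -(1 - 1*3)/3 - 2 = -(1 - 3)/3 - 2 = -(-2)/3 - 2 = -1*(-2/3) - 2 = 2/3 - 2 = -4/3 ≈ -1.3333)
(-77 + I)*(-12) = (-77 - 4/3)*(-12) = -235/3*(-12) = 940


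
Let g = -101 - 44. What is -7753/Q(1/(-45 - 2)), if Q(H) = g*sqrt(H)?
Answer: -7753*I*sqrt(47)/145 ≈ -366.56*I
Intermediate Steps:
g = -145
Q(H) = -145*sqrt(H)
-7753/Q(1/(-45 - 2)) = -7753*I*sqrt(47)/145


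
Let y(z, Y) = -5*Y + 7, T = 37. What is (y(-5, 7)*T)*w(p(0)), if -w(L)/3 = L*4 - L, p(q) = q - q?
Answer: 0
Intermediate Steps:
p(q) = 0
y(z, Y) = 7 - 5*Y
w(L) = -9*L (w(L) = -3*(L*4 - L) = -3*(4*L - L) = -9*L)
(y(-5, 7)*T)*w(p(0)) = ((7 - 5*7)*37)*(-9*0) = ((7 - 35)*37)*0 = -28*37*0 = -1036*0 = 0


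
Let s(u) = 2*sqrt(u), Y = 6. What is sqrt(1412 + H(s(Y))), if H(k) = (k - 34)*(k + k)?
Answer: 2*sqrt(365 - 34*sqrt(6)) ≈ 33.569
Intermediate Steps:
H(k) = 2*k*(-34 + k) (H(k) = (-34 + k)*(2*k) = 2*k*(-34 + k))
sqrt(1412 + H(s(Y))) = sqrt(1412 + 2*(2*sqrt(6))*(-34 + 2*sqrt(6))) = sqrt(1412 + 4*sqrt(6)*(-34 + 2*sqrt(6)))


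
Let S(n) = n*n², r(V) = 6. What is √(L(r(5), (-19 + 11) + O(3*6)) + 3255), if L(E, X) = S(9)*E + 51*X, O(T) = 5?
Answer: 2*√1869 ≈ 86.464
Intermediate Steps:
S(n) = n³
L(E, X) = 51*X + 729*E (L(E, X) = 9³*E + 51*X = 729*E + 51*X = 51*X + 729*E)
√(L(r(5), (-19 + 11) + O(3*6)) + 3255) = √((51*((-19 + 11) + 5) + 729*6) + 3255) = √((51*(-8 + 5) + 4374) + 3255) = √((51*(-3) + 4374) + 3255) = √((-153 + 4374) + 3255) = √(4221 + 3255) = √7476 = 2*√1869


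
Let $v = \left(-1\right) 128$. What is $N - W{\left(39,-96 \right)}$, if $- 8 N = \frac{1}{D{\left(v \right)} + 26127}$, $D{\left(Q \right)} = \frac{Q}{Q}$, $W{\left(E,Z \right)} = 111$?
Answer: $- \frac{23201665}{209024} \approx -111.0$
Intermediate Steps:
$v = -128$
$D{\left(Q \right)} = 1$
$N = - \frac{1}{209024}$ ($N = - \frac{1}{8 \left(1 + 26127\right)} = - \frac{1}{8 \cdot 26128} = \left(- \frac{1}{8}\right) \frac{1}{26128} = - \frac{1}{209024} \approx -4.7841 \cdot 10^{-6}$)
$N - W{\left(39,-96 \right)} = - \frac{1}{209024} - 111 = - \frac{23201665}{209024}$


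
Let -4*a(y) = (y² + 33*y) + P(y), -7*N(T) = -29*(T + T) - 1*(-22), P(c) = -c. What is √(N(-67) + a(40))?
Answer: 2*I*√15659/7 ≈ 35.753*I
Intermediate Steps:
N(T) = -22/7 + 58*T/7 (N(T) = -(-29*(T + T) - 1*(-22))/7 = -(-58*T + 22)/7 = -(22 - 58*T)/7 = -22/7 + 58*T/7)
a(y) = -8*y - y²/4 (a(y) = -((y² + 33*y) - y)/4 = -(y² + 32*y)/4 = -8*y - y²/4)
√(N(-67) + a(40)) = √((-22/7 + (58/7)*(-67)) + (¼)*40*(-32 - 1*40)) = √((-22/7 - 3886/7) + (¼)*40*(-32 - 40)) = √(-3908/7 + (¼)*40*(-72)) = √(-3908/7 - 720) = √(-8948/7) = 2*I*√15659/7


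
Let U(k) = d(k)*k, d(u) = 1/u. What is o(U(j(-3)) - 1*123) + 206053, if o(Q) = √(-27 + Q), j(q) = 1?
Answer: 206053 + I*√149 ≈ 2.0605e+5 + 12.207*I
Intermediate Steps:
d(u) = 1/u
U(k) = 1 (U(k) = k/k = 1)
o(U(j(-3)) - 1*123) + 206053 = √(-27 + (1 - 1*123)) + 206053 = √(-27 + (1 - 123)) + 206053 = √(-27 - 122) + 206053 = √(-149) + 206053 = I*√149 + 206053 = 206053 + I*√149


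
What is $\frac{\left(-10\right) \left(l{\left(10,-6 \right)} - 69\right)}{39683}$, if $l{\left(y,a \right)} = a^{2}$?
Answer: $\frac{330}{39683} \approx 0.0083159$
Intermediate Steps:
$\frac{\left(-10\right) \left(l{\left(10,-6 \right)} - 69\right)}{39683} = \frac{\left(-10\right) \left(\left(-6\right)^{2} - 69\right)}{39683} = - 10 \left(36 - 69\right) \frac{1}{39683} = \left(-10\right) \left(-33\right) \frac{1}{39683} = 330 \cdot \frac{1}{39683} = \frac{330}{39683}$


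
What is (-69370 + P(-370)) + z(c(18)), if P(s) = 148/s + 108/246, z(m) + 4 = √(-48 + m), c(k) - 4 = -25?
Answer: -14221662/205 + I*√69 ≈ -69374.0 + 8.3066*I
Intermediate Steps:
c(k) = -21 (c(k) = 4 - 25 = -21)
z(m) = -4 + √(-48 + m)
P(s) = 18/41 + 148/s (P(s) = 148/s + 108*(1/246) = 148/s + 18/41 = 18/41 + 148/s)
(-69370 + P(-370)) + z(c(18)) = (-69370 + (18/41 + 148/(-370))) + (-4 + √(-48 - 21)) = (-69370 + (18/41 + 148*(-1/370))) + (-4 + √(-69)) = (-69370 + (18/41 - ⅖)) + (-4 + I*√69) = (-69370 + 8/205) + (-4 + I*√69) = -14220842/205 + (-4 + I*√69) = -14221662/205 + I*√69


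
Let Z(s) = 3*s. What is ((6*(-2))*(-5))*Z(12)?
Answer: 2160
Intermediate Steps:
((6*(-2))*(-5))*Z(12) = ((6*(-2))*(-5))*(3*12) = -12*(-5)*36 = 60*36 = 2160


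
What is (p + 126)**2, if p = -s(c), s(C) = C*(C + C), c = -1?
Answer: 15376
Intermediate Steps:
s(C) = 2*C**2 (s(C) = C*(2*C) = 2*C**2)
p = -2 (p = -2*(-1)**2 = -2 ≈ -2.0000)
(p + 126)**2 = (-2 + 126)**2 = 124**2 = 15376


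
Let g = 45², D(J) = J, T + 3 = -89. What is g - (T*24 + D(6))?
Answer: 4227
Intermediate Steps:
T = -92 (T = -3 - 89 = -92)
g = 2025
g - (T*24 + D(6)) = 2025 - (-92*24 + 6) = 2025 - (-2208 + 6) = 2025 - 1*(-2202) = 2025 + 2202 = 4227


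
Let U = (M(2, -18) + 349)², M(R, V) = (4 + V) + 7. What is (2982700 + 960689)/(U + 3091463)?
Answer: 3943389/3208427 ≈ 1.2291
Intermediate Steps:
M(R, V) = 11 + V
U = 116964 (U = ((11 - 18) + 349)² = (-7 + 349)² = 342² = 116964)
(2982700 + 960689)/(U + 3091463) = (2982700 + 960689)/(116964 + 3091463) = 3943389/3208427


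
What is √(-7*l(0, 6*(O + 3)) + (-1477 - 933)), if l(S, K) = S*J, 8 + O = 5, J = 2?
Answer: I*√2410 ≈ 49.092*I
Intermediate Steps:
O = -3 (O = -8 + 5 = -3)
l(S, K) = 2*S (l(S, K) = S*2 = 2*S)
√(-7*l(0, 6*(O + 3)) + (-1477 - 933)) = √(-14*0 + (-1477 - 933)) = √(-7*0 - 2410) = √(0 - 2410) = √(-2410) = I*√2410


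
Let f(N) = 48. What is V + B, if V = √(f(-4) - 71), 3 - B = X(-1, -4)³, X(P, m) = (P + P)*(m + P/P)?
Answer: -213 + I*√23 ≈ -213.0 + 4.7958*I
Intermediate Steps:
X(P, m) = 2*P*(1 + m) (X(P, m) = (2*P)*(m + 1) = (2*P)*(1 + m) = 2*P*(1 + m))
B = -213 (B = 3 - (2*(-1)*(1 - 4))³ = 3 - (2*(-1)*(-3))³ = 3 - 1*6³ = 3 - 1*216 = 3 - 216 = -213)
V = I*√23 (V = √(48 - 71) = √(-23) = I*√23 ≈ 4.7958*I)
V + B = I*√23 - 213 = -213 + I*√23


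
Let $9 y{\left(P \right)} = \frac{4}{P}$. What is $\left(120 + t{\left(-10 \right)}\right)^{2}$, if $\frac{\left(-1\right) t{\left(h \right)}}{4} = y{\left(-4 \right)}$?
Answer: $\frac{1175056}{81} \approx 14507.0$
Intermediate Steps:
$y{\left(P \right)} = \frac{4}{9 P}$ ($y{\left(P \right)} = \frac{4 \frac{1}{P}}{9} = \frac{4}{9 P}$)
$t{\left(h \right)} = \frac{4}{9}$ ($t{\left(h \right)} = - 4 \frac{4}{9 \left(-4\right)} = - 4 \cdot \frac{4}{9} \left(- \frac{1}{4}\right) = \left(-4\right) \left(- \frac{1}{9}\right) = \frac{4}{9}$)
$\left(120 + t{\left(-10 \right)}\right)^{2} = \left(120 + \frac{4}{9}\right)^{2} = \left(\frac{1084}{9}\right)^{2} = \frac{1175056}{81}$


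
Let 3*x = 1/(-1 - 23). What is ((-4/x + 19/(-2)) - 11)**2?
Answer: 286225/4 ≈ 71556.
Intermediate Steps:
x = -1/72 (x = 1/(3*(-1 - 23)) = (1/3)/(-24) = (1/3)*(-1/24) = -1/72 ≈ -0.013889)
((-4/x + 19/(-2)) - 11)**2 = ((-4/(-1/72) + 19/(-2)) - 11)**2 = ((-4*(-72) + 19*(-1/2)) - 11)**2 = ((288 - 19/2) - 11)**2 = (557/2 - 11)**2 = (535/2)**2 = 286225/4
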